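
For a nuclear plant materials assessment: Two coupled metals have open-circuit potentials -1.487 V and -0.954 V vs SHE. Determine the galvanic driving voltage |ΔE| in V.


Driving voltage is the absolute potential difference.
|ΔE| = |-1.487 − (-0.954)| = 0.533 V

0.533 V


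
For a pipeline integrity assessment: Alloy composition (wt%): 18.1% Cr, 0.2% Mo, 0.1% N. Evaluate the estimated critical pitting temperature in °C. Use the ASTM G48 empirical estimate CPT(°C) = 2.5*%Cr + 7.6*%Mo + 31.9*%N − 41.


Apply the ASTM G48 empirical CPT estimate: CPT(°C) = 2.5*%Cr + 7.6*%Mo + 31.9*%N − 41
2.5*18.1 = 45.25; 7.6*0.2 = 1.52; 31.9*0.1 = 3.19
CPT = 45.25 + 1.52 + 3.19 − 41 = 8.96 °C
Rounded to 0.1 °C: CPT ≈ 9.0 °C

9.0 °C


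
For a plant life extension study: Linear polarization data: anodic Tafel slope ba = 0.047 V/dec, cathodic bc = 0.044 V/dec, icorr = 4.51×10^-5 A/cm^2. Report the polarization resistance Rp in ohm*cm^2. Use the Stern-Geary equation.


Apply the Stern-Geary equation: Rp = ba*bc / (2.303*icorr*(ba+bc))
ba*bc = 0.047*0.044 = 0.002068
ba+bc = 0.091; 2.303*icorr*(ba+bc) = 2.303*4.51×10^-5*0.091 = 9.4517423×10^-6
Rp = 0.002068 / 9.4517423×10^-6 = 218.8 ohm*cm^2

218.8 ohm*cm^2


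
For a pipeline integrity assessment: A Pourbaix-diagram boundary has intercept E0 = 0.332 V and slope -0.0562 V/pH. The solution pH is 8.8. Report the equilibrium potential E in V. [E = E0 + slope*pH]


Apply the Pourbaix line equation: E = E0 + slope*pH
E = 0.332 + (-0.0562)*8.8 = 0.332 + (-0.49456) = -0.16256 V
Rounded to 3 decimal places: E = -0.163 V

-0.163 V


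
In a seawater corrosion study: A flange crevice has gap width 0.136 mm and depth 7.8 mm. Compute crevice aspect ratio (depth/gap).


Aspect ratio = depth / gap
Ratio = 7.8 / 0.136 = 57.4

57.4


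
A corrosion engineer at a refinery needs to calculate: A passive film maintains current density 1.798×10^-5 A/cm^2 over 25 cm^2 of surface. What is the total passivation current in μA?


I = i_pass * A, then convert A → μA (×10^6)
I = 1.798×10^-5 * 25 * 10^6 = 449.5 μA

449.5 μA


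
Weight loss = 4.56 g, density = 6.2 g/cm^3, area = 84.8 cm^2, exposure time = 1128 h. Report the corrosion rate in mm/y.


Apply the mm/y weight-loss relation: CR = 87600 * W / (D * A * T)
Numerator: 87600 * 4.56 = 399456.0
Denominator: 6.2 * 84.8 * 1128 = 593057.28
CR = 399456.0 / 593057.28 = 0.67355 mm/y

0.67355 mm/y


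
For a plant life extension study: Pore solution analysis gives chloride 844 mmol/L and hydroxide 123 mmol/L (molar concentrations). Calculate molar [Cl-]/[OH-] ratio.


Threshold parameter = [Cl-] / [OH-] (molar basis; both in mmol/L, so units cancel)
Ratio = 844 / 123 = 6.86

6.86


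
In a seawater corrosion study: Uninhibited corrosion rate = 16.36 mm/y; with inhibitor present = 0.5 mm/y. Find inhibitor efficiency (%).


Apply the inhibitor-efficiency definition: IE = (CR_blank − CR_inh)/CR_blank × 100
IE = (16.36 − 0.5) / 16.36 × 100
IE = 15.86 / 16.36 × 100 = 96.9 %

96.9 %


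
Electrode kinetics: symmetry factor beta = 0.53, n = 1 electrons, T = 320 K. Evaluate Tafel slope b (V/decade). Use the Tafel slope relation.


Apply the Tafel slope relation: b = 2.303*R*T/(beta*n*F)
Numerator: 2.303 * 8.314 * 320 = 6127.09
Denominator: 0.53 * 1 * 96485 = 51137.05
b = 6127.09 / 51137.05 = 0.1198 V/decade

0.1198 V/decade


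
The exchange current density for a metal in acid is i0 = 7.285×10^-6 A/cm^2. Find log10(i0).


i0 = 7.285×10^-6 A/cm^2
log10(i0) = -5.138

-5.138


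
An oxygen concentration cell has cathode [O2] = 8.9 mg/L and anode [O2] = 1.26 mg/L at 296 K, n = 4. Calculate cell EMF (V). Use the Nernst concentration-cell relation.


Apply the Nernst concentration-cell relation: E = (RT/nF)*ln(C_cathode/C_anode)
RT/nF = 8.314*296/(4*96485) = 0.00637649 V
ln(8.9/1.26) = 1.95494
E = 0.00637649 * 1.95494 = 0.01247 V

0.01247 V


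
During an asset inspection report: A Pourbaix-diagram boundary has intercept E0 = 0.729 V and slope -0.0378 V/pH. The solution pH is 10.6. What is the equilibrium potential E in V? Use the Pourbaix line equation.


Apply the Pourbaix line equation: E = E0 + slope*pH
E = 0.729 + (-0.0378)*10.6 = 0.729 + (-0.40068) = 0.32832 V
Rounded to 3 decimal places: E = 0.328 V

0.328 V


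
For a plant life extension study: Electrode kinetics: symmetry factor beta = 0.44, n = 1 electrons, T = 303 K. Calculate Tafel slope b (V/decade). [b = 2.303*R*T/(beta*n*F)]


Apply the Tafel slope relation: b = 2.303*R*T/(beta*n*F)
Numerator: 2.303 * 8.314 * 303 = 5801.58
Denominator: 0.44 * 1 * 96485 = 42453.4
b = 5801.58 / 42453.4 = 0.1367 V/decade

0.1367 V/decade


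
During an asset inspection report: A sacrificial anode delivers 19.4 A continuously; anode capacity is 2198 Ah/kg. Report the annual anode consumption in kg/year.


Annual consumption = current * hours per year / capacity
Rate = 19.4 * 8760 / 2198 = 77.3 kg/year

77.3 kg/year


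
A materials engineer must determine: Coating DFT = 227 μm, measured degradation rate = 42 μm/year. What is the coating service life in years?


Service life = thickness / degradation rate
Life = 227 / 42 = 5.4 years

5.4 years


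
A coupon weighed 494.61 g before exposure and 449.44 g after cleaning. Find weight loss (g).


Weight loss = initial − final
WL = 494.61 − 449.44 = 45.17 g

45.17 g


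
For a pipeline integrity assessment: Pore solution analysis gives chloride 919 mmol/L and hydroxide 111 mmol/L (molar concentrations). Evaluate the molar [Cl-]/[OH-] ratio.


Threshold parameter = [Cl-] / [OH-] (molar basis; both in mmol/L, so units cancel)
Ratio = 919 / 111 = 8.28

8.28


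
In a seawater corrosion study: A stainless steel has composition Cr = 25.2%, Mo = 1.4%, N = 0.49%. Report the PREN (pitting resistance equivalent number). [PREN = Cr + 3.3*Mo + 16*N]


Apply the PREN formula: PREN = Cr + 3.3*Mo + 16*N
PREN = 25.2 + 3.3*1.4 + 16*0.49
PREN = 25.2 + 4.62 + 7.84 = 37.66

37.66


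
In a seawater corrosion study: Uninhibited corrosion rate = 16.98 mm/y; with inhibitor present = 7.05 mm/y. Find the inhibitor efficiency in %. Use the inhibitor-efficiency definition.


Apply the inhibitor-efficiency definition: IE = (CR_blank − CR_inh)/CR_blank × 100
IE = (16.98 − 7.05) / 16.98 × 100
IE = 9.93 / 16.98 × 100 = 58.5 %

58.5 %


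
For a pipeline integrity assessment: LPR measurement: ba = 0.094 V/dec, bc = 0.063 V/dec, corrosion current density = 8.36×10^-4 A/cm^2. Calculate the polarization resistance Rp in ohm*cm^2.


Apply the Stern-Geary equation: Rp = ba*bc / (2.303*icorr*(ba+bc))
ba*bc = 0.094*0.063 = 0.005922
ba+bc = 0.157; 2.303*icorr*(ba+bc) = 2.303*8.36×10^-4*0.157 = 3.0227336×10^-4
Rp = 0.005922 / 3.0227336×10^-4 = 19.6 ohm*cm^2

19.6 ohm*cm^2


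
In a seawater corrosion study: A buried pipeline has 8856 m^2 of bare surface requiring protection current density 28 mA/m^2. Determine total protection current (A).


I = area * current density, then convert mA → A (÷1000)
I = 8856 * 28 / 1000 = 247.97 A

247.97 A


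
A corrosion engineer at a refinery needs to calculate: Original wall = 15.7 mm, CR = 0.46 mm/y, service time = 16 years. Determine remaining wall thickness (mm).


Remaining wall = original − CR × time
t = 15.7 − 0.46*16 = 15.7 − 7.36 = 8.34 mm

8.34 mm


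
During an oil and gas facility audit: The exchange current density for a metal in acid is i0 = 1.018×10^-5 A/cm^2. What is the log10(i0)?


i0 = 1.018×10^-5 A/cm^2
log10(i0) = -4.992

-4.992


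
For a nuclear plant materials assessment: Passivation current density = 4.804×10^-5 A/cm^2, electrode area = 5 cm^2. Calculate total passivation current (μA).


I = i_pass * A, then convert A → μA (×10^6)
I = 4.804×10^-5 * 5 * 10^6 = 240.2 μA

240.2 μA


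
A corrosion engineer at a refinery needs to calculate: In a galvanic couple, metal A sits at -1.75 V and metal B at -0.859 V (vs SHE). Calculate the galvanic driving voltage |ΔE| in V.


Driving voltage is the absolute potential difference.
|ΔE| = |-1.75 − (-0.859)| = 0.891 V

0.891 V


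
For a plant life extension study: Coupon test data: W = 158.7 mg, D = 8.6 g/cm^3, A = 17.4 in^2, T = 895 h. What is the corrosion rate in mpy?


Apply the mpy weight-loss relation: CR = 534 * W / (D * A * T)
Numerator: 534 * 158.7 = 84745.8
Denominator: 8.6 * 17.4 * 895 = 133927.8
CR = 84745.8 / 133927.8 = 0.633 mpy

0.633 mpy


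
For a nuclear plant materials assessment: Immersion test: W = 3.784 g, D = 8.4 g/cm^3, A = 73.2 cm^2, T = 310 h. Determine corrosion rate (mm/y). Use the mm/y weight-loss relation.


Apply the mm/y weight-loss relation: CR = 87600 * W / (D * A * T)
Numerator: 87600 * 3.784 = 331478.4
Denominator: 8.4 * 73.2 * 310 = 190612.8
CR = 331478.4 / 190612.8 = 1.739 mm/y

1.739 mm/y


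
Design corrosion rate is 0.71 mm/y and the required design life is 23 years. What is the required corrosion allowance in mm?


Corrosion allowance = CR × design life
CA = 0.71 * 23 = 16.33 mm

16.33 mm


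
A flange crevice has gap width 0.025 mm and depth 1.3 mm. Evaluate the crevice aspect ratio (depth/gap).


Aspect ratio = depth / gap
Ratio = 1.3 / 0.025 = 52.0

52.0


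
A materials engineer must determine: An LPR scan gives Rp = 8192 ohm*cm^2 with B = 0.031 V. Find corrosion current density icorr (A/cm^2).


Apply the Stern-Geary relation: icorr = B / Rp
icorr = 0.031 / 8192 = 3.784×10^-6 A/cm^2

3.784×10^-6 A/cm^2


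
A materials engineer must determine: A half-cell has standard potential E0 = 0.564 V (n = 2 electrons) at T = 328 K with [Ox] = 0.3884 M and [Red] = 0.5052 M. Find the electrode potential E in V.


Apply the Nernst equation: E = E0 + (RT/nF)*ln([Ox]/[Red])
Step 1: RT/nF = 8.314*328/(2*96485) = 0.01413169 V
Step 2: [Ox]/[Red] = 0.3884/0.5052 = 0.768804
Step 3: ln(0.768804) = -0.262919
Step 4: correction = 0.01413169 * -0.262919 = -0.0037 V
E = 0.564 + -0.0037 = 0.5603 V

0.5603 V


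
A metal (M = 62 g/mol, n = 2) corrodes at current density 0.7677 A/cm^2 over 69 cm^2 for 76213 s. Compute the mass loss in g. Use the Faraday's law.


Apply Faraday's law: m = i*A*t*M / (n*F)
Total charge passed Q = i*A*t = 0.7677*69*76213 = 4037101.6869 C
m = Q*M/(n*F) = 4037101.6869*62/(2*96485) = 1297.0944 g

1297.0944 g


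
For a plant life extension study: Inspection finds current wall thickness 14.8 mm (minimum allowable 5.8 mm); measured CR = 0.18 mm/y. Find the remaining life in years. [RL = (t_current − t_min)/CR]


Apply the remaining-life relation: RL = (t_current − t_min) / CR
RL = (14.8 − 5.8) / 0.18 = 9.0 / 0.18 = 50.0 years

50.0 years


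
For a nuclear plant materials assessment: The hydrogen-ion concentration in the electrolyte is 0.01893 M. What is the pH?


pH = −log10[H+]
pH = −log10(0.01893) = 1.72

1.72


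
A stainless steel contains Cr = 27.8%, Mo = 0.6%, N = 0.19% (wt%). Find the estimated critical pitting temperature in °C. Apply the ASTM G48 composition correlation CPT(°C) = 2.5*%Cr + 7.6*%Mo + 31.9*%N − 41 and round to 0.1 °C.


Apply the ASTM G48 empirical CPT estimate: CPT(°C) = 2.5*%Cr + 7.6*%Mo + 31.9*%N − 41
2.5*27.8 = 69.5; 7.6*0.6 = 4.56; 31.9*0.19 = 6.061
CPT = 69.5 + 4.56 + 6.061 − 41 = 39.121 °C
Rounded to 0.1 °C: CPT ≈ 39.1 °C

39.1 °C


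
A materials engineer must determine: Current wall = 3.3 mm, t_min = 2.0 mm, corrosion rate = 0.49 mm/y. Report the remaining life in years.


Apply the remaining-life relation: RL = (t_current − t_min) / CR
RL = (3.3 − 2.0) / 0.49 = 1.3 / 0.49 = 2.7 years

2.7 years


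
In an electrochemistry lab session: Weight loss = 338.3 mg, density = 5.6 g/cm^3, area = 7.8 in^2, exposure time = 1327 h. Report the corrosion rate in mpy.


Apply the mpy weight-loss relation: CR = 534 * W / (D * A * T)
Numerator: 534 * 338.3 = 180652.2
Denominator: 5.6 * 7.8 * 1327 = 57963.36
CR = 180652.2 / 57963.36 = 3.1167 mpy

3.1167 mpy


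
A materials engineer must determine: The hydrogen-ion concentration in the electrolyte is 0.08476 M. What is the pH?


pH = −log10[H+]
pH = −log10(0.08476) = 1.07

1.07


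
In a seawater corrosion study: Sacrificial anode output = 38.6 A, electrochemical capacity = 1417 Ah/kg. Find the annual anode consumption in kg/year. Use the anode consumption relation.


Annual consumption = current * hours per year / capacity
Rate = 38.6 * 8760 / 1417 = 238.6 kg/year

238.6 kg/year


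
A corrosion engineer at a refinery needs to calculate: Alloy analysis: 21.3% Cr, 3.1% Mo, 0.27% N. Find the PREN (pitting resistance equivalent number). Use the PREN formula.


Apply the PREN formula: PREN = Cr + 3.3*Mo + 16*N
PREN = 21.3 + 3.3*3.1 + 16*0.27
PREN = 21.3 + 10.23 + 4.32 = 35.85

35.85


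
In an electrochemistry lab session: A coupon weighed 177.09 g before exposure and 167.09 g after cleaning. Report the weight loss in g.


Weight loss = initial − final
WL = 177.09 − 167.09 = 10.0 g

10.0 g


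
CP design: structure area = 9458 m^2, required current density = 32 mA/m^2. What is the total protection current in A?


I = area * current density, then convert mA → A (÷1000)
I = 9458 * 32 / 1000 = 302.66 A

302.66 A


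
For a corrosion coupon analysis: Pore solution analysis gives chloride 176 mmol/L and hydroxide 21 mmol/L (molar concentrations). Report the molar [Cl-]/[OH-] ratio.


Threshold parameter = [Cl-] / [OH-] (molar basis; both in mmol/L, so units cancel)
Ratio = 176 / 21 = 8.38

8.38


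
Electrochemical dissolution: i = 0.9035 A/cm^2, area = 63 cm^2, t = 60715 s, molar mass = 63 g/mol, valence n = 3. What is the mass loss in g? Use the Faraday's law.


Apply Faraday's law: m = i*A*t*M / (n*F)
Total charge passed Q = i*A*t = 0.9035*63*60715 = 3455928.1575 C
m = Q*M/(n*F) = 3455928.1575*63/(3*96485) = 752.1842 g

752.1842 g


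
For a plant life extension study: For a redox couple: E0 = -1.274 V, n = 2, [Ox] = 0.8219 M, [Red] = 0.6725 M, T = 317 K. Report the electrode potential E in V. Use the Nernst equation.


Apply the Nernst equation: E = E0 + (RT/nF)*ln([Ox]/[Red])
Step 1: RT/nF = 8.314*317/(2*96485) = 0.01365776 V
Step 2: [Ox]/[Red] = 0.8219/0.6725 = 1.222156
Step 3: ln(1.222156) = 0.200617
Step 4: correction = 0.01365776 * 0.200617 = 0.0027 V
E = -1.274 + 0.0027 = -1.2713 V

-1.2713 V


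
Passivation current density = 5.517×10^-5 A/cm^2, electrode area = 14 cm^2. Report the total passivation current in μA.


I = i_pass * A, then convert A → μA (×10^6)
I = 5.517×10^-5 * 14 * 10^6 = 772.38 μA

772.38 μA


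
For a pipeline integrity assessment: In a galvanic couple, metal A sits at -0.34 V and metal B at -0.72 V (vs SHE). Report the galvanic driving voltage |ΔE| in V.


Driving voltage is the absolute potential difference.
|ΔE| = |-0.34 − (-0.72)| = 0.38 V

0.38 V


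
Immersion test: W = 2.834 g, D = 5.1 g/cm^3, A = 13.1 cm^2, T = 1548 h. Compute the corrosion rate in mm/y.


Apply the mm/y weight-loss relation: CR = 87600 * W / (D * A * T)
Numerator: 87600 * 2.834 = 248258.4
Denominator: 5.1 * 13.1 * 1548 = 103421.88
CR = 248258.4 / 103421.88 = 2.4004 mm/y

2.4004 mm/y


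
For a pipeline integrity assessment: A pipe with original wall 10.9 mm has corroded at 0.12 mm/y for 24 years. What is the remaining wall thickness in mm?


Remaining wall = original − CR × time
t = 10.9 − 0.12*24 = 10.9 − 2.88 = 8.02 mm

8.02 mm


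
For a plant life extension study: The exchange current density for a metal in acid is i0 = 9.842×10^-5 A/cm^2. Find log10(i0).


i0 = 9.842×10^-5 A/cm^2
log10(i0) = -4.007

-4.007


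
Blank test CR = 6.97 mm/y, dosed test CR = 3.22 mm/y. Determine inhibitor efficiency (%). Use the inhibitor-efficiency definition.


Apply the inhibitor-efficiency definition: IE = (CR_blank − CR_inh)/CR_blank × 100
IE = (6.97 − 3.22) / 6.97 × 100
IE = 3.75 / 6.97 × 100 = 53.8 %

53.8 %


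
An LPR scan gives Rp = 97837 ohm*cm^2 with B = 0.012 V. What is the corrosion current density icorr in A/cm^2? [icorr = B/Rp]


Apply the Stern-Geary relation: icorr = B / Rp
icorr = 0.012 / 97837 = 1.227×10^-7 A/cm^2

1.227×10^-7 A/cm^2


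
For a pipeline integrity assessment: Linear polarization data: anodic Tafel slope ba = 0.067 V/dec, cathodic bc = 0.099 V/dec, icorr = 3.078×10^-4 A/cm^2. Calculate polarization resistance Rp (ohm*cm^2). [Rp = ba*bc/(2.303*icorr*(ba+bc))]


Apply the Stern-Geary equation: Rp = ba*bc / (2.303*icorr*(ba+bc))
ba*bc = 0.067*0.099 = 0.006633
ba+bc = 0.166; 2.303*icorr*(ba+bc) = 2.303*3.078×10^-4*0.166 = 1.1767132×10^-4
Rp = 0.006633 / 1.1767132×10^-4 = 56.37 ohm*cm^2

56.37 ohm*cm^2


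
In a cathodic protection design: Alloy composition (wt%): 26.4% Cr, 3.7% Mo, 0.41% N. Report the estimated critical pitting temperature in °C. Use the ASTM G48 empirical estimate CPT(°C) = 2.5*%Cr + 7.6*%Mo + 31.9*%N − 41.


Apply the ASTM G48 empirical CPT estimate: CPT(°C) = 2.5*%Cr + 7.6*%Mo + 31.9*%N − 41
2.5*26.4 = 66; 7.6*3.7 = 28.12; 31.9*0.41 = 13.079
CPT = 66 + 28.12 + 13.079 − 41 = 66.199 °C
Rounded to 0.1 °C: CPT ≈ 66.2 °C

66.2 °C


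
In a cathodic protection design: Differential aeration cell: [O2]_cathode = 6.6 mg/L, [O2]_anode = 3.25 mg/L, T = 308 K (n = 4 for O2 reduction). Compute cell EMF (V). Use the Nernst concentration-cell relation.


Apply the Nernst concentration-cell relation: E = (RT/nF)*ln(C_cathode/C_anode)
RT/nF = 8.314*308/(4*96485) = 0.006635 V
ln(6.6/3.25) = 0.70841
E = 0.006635 * 0.70841 = 0.0047 V

0.0047 V


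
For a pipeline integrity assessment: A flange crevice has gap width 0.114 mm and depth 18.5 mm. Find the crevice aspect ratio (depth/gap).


Aspect ratio = depth / gap
Ratio = 18.5 / 0.114 = 162.3

162.3


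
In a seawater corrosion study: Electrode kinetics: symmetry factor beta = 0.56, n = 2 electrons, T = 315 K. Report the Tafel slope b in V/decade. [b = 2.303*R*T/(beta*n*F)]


Apply the Tafel slope relation: b = 2.303*R*T/(beta*n*F)
Numerator: 2.303 * 8.314 * 315 = 6031.35
Denominator: 0.56 * 2 * 96485 = 108063.2
b = 6031.35 / 108063.2 = 0.056 V/decade

0.056 V/decade


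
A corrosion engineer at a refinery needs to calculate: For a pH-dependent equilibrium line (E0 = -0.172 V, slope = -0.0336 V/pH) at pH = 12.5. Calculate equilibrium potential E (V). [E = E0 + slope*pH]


Apply the Pourbaix line equation: E = E0 + slope*pH
E = -0.172 + (-0.0336)*12.5 = -0.172 + (-0.42) = -0.592 V
Rounded to 4 decimal places: E = -0.5920 V

-0.5920 V


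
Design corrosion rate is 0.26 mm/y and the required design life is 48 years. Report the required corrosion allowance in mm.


Corrosion allowance = CR × design life
CA = 0.26 * 48 = 12.48 mm

12.48 mm


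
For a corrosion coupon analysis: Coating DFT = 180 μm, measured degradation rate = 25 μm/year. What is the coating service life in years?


Service life = thickness / degradation rate
Life = 180 / 25 = 7.2 years

7.2 years


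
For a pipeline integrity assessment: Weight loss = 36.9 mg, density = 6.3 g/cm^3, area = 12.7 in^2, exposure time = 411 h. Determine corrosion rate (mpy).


Apply the mpy weight-loss relation: CR = 534 * W / (D * A * T)
Numerator: 534 * 36.9 = 19704.6
Denominator: 6.3 * 12.7 * 411 = 32884.11
CR = 19704.6 / 32884.11 = 0.5992 mpy

0.5992 mpy


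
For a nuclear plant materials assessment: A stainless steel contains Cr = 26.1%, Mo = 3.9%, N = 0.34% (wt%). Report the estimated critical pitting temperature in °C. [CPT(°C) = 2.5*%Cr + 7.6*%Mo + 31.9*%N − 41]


Apply the ASTM G48 empirical CPT estimate: CPT(°C) = 2.5*%Cr + 7.6*%Mo + 31.9*%N − 41
2.5*26.1 = 65.25; 7.6*3.9 = 29.64; 31.9*0.34 = 10.846
CPT = 65.25 + 29.64 + 10.846 − 41 = 64.736 °C
Rounded to 0.1 °C: CPT ≈ 64.7 °C

64.7 °C


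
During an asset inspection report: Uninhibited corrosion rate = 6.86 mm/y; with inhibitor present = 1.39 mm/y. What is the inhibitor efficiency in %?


Apply the inhibitor-efficiency definition: IE = (CR_blank − CR_inh)/CR_blank × 100
IE = (6.86 − 1.39) / 6.86 × 100
IE = 5.47 / 6.86 × 100 = 79.7 %

79.7 %


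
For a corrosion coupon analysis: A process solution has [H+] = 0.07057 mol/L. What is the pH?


pH = −log10[H+]
pH = −log10(0.07057) = 1.15

1.15


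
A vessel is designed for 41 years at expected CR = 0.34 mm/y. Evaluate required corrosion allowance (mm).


Corrosion allowance = CR × design life
CA = 0.34 * 41 = 13.94 mm

13.94 mm


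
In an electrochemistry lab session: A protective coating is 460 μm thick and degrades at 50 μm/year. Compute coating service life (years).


Service life = thickness / degradation rate
Life = 460 / 50 = 9.2 years

9.2 years


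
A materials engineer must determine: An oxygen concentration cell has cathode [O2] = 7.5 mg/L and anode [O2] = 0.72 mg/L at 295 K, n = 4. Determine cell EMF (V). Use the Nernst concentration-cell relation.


Apply the Nernst concentration-cell relation: E = (RT/nF)*ln(C_cathode/C_anode)
RT/nF = 8.314*295/(4*96485) = 0.00635495 V
ln(7.5/0.72) = 2.34341
E = 0.00635495 * 2.34341 = 0.01489 V

0.01489 V


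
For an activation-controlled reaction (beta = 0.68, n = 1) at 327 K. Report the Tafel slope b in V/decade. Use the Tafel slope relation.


Apply the Tafel slope relation: b = 2.303*R*T/(beta*n*F)
Numerator: 2.303 * 8.314 * 327 = 6261.12
Denominator: 0.68 * 1 * 96485 = 65609.8
b = 6261.12 / 65609.8 = 0.0954 V/decade

0.0954 V/decade


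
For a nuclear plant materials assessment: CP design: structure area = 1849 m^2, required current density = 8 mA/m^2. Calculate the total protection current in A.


I = area * current density, then convert mA → A (÷1000)
I = 1849 * 8 / 1000 = 14.79 A

14.79 A


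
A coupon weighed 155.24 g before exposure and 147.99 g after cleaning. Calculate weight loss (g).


Weight loss = initial − final
WL = 155.24 − 147.99 = 7.25 g

7.25 g


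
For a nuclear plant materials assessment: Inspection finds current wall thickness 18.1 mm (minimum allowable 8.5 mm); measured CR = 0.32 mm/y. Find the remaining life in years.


Apply the remaining-life relation: RL = (t_current − t_min) / CR
RL = (18.1 − 8.5) / 0.32 = 9.6 / 0.32 = 30.0 years

30.0 years


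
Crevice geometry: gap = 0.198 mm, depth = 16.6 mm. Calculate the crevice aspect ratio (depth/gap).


Aspect ratio = depth / gap
Ratio = 16.6 / 0.198 = 83.8

83.8


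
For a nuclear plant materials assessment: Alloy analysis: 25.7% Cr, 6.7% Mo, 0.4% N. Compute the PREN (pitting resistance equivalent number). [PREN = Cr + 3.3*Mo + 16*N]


Apply the PREN formula: PREN = Cr + 3.3*Mo + 16*N
PREN = 25.7 + 3.3*6.7 + 16*0.4
PREN = 25.7 + 22.11 + 6.4 = 54.21

54.21


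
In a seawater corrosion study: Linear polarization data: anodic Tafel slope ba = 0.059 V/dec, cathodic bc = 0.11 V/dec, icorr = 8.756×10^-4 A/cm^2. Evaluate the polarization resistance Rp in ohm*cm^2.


Apply the Stern-Geary equation: Rp = ba*bc / (2.303*icorr*(ba+bc))
ba*bc = 0.059*0.11 = 0.00649
ba+bc = 0.169; 2.303*icorr*(ba+bc) = 2.303*8.756×10^-4*0.169 = 3.4078965×10^-4
Rp = 0.00649 / 3.4078965×10^-4 = 19.0 ohm*cm^2

19.0 ohm*cm^2


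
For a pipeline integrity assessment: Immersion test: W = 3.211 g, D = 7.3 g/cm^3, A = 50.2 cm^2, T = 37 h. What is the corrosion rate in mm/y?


Apply the mm/y weight-loss relation: CR = 87600 * W / (D * A * T)
Numerator: 87600 * 3.211 = 281283.6
Denominator: 7.3 * 50.2 * 37 = 13559.02
CR = 281283.6 / 13559.02 = 20.7451 mm/y

20.7451 mm/y


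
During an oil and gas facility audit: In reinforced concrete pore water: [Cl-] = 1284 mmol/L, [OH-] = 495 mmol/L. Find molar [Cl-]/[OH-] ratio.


Threshold parameter = [Cl-] / [OH-] (molar basis; both in mmol/L, so units cancel)
Ratio = 1284 / 495 = 2.59

2.59


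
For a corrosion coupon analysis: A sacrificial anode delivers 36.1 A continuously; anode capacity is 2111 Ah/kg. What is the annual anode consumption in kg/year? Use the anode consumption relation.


Annual consumption = current * hours per year / capacity
Rate = 36.1 * 8760 / 2111 = 149.8 kg/year

149.8 kg/year


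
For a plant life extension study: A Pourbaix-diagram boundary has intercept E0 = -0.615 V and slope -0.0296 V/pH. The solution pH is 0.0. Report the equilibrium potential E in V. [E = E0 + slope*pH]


Apply the Pourbaix line equation: E = E0 + slope*pH
E = -0.615 + (-0.0296)*0.0 = -0.615 + (0) = -0.615 V
Rounded to 4 decimal places: E = -0.6150 V

-0.6150 V


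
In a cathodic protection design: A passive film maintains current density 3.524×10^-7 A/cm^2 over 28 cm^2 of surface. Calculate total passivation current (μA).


I = i_pass * A, then convert A → μA (×10^6)
I = 3.524×10^-7 * 28 * 10^6 = 9.87 μA

9.87 μA


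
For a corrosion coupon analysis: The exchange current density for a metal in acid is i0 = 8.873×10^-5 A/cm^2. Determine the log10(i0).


i0 = 8.873×10^-5 A/cm^2
log10(i0) = -4.052

-4.052


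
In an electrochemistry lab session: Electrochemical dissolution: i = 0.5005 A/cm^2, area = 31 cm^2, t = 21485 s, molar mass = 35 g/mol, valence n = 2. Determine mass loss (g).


Apply Faraday's law: m = i*A*t*M / (n*F)
Total charge passed Q = i*A*t = 0.5005*31*21485 = 333350.5175 C
m = Q*M/(n*F) = 333350.5175*35/(2*96485) = 60.46156 g

60.46156 g


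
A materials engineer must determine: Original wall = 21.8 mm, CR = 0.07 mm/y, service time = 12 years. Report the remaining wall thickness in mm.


Remaining wall = original − CR × time
t = 21.8 − 0.07*12 = 21.8 − 0.84 = 20.96 mm

20.96 mm


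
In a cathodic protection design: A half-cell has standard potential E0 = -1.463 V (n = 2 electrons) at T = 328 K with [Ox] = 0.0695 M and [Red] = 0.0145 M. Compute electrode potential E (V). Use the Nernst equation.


Apply the Nernst equation: E = E0 + (RT/nF)*ln([Ox]/[Red])
Step 1: RT/nF = 8.314*328/(2*96485) = 0.01413169 V
Step 2: [Ox]/[Red] = 0.0695/0.0145 = 4.793103
Step 3: ln(4.793103) = 1.567178
Step 4: correction = 0.01413169 * 1.567178 = 0.0221 V
E = -1.463 + 0.0221 = -1.4409 V

-1.4409 V


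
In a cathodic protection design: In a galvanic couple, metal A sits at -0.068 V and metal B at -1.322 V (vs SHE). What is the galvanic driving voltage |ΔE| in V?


Driving voltage is the absolute potential difference.
|ΔE| = |-0.068 − (-1.322)| = 1.254 V

1.254 V


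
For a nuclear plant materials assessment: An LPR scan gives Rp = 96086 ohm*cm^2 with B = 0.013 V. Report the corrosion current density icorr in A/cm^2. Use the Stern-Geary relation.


Apply the Stern-Geary relation: icorr = B / Rp
icorr = 0.013 / 96086 = 1.353×10^-7 A/cm^2

1.353×10^-7 A/cm^2


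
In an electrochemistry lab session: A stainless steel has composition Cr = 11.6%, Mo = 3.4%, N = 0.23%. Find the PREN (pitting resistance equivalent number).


Apply the PREN formula: PREN = Cr + 3.3*Mo + 16*N
PREN = 11.6 + 3.3*3.4 + 16*0.23
PREN = 11.6 + 11.22 + 3.68 = 26.5

26.5


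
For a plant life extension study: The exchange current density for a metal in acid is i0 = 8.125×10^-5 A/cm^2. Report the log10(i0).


i0 = 8.125×10^-5 A/cm^2
log10(i0) = -4.09

-4.09


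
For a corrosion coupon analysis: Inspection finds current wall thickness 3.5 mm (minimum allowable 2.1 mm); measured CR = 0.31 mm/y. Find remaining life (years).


Apply the remaining-life relation: RL = (t_current − t_min) / CR
RL = (3.5 − 2.1) / 0.31 = 1.4 / 0.31 = 4.5 years

4.5 years


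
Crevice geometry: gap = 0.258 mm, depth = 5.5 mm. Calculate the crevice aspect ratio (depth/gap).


Aspect ratio = depth / gap
Ratio = 5.5 / 0.258 = 21.3

21.3


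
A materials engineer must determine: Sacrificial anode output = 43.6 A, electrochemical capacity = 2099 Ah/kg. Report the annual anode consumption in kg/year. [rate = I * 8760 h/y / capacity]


Annual consumption = current * hours per year / capacity
Rate = 43.6 * 8760 / 2099 = 182.0 kg/year

182.0 kg/year


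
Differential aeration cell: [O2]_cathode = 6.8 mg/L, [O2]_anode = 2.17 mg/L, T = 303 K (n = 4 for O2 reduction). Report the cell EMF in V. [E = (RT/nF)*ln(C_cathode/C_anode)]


Apply the Nernst concentration-cell relation: E = (RT/nF)*ln(C_cathode/C_anode)
RT/nF = 8.314*303/(4*96485) = 0.00652729 V
ln(6.8/2.17) = 1.1422
E = 0.00652729 * 1.1422 = 0.00746 V

0.00746 V


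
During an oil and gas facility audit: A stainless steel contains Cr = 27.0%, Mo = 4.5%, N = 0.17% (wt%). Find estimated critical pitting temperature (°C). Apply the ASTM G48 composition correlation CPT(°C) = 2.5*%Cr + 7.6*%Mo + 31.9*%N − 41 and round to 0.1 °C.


Apply the ASTM G48 empirical CPT estimate: CPT(°C) = 2.5*%Cr + 7.6*%Mo + 31.9*%N − 41
2.5*27.0 = 67.5; 7.6*4.5 = 34.2; 31.9*0.17 = 5.423
CPT = 67.5 + 34.2 + 5.423 − 41 = 66.123 °C
Rounded to 0.1 °C: CPT ≈ 66.1 °C

66.1 °C


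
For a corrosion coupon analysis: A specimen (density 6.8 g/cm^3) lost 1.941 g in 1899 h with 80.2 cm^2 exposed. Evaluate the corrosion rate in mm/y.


Apply the mm/y weight-loss relation: CR = 87600 * W / (D * A * T)
Numerator: 87600 * 1.941 = 170031.6
Denominator: 6.8 * 80.2 * 1899 = 1035638.64
CR = 170031.6 / 1035638.64 = 0.16418 mm/y

0.16418 mm/y


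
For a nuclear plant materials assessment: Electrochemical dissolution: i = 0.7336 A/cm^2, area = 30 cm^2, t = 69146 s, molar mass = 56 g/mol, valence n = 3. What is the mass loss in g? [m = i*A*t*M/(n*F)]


Apply Faraday's law: m = i*A*t*M / (n*F)
Total charge passed Q = i*A*t = 0.7336*30*69146 = 1521765.168 C
m = Q*M/(n*F) = 1521765.168*56/(3*96485) = 294.41139 g

294.41139 g


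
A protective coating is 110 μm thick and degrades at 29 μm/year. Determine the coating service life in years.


Service life = thickness / degradation rate
Life = 110 / 29 = 3.8 years

3.8 years


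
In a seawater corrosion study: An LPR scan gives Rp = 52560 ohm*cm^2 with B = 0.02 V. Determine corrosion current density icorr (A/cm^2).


Apply the Stern-Geary relation: icorr = B / Rp
icorr = 0.02 / 52560 = 3.805×10^-7 A/cm^2

3.805×10^-7 A/cm^2


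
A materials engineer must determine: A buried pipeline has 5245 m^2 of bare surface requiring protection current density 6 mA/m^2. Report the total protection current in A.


I = area * current density, then convert mA → A (÷1000)
I = 5245 * 6 / 1000 = 31.47 A

31.47 A


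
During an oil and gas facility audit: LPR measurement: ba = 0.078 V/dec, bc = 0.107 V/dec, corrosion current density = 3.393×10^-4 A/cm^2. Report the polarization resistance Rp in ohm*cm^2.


Apply the Stern-Geary equation: Rp = ba*bc / (2.303*icorr*(ba+bc))
ba*bc = 0.078*0.107 = 0.008346
ba+bc = 0.185; 2.303*icorr*(ba+bc) = 2.303*3.393×10^-4*0.185 = 1.4456046×10^-4
Rp = 0.008346 / 1.4456046×10^-4 = 57.73 ohm*cm^2

57.73 ohm*cm^2


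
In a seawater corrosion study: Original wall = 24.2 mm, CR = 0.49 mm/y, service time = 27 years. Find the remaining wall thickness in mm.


Remaining wall = original − CR × time
t = 24.2 − 0.49*27 = 24.2 − 13.23 = 10.97 mm

10.97 mm


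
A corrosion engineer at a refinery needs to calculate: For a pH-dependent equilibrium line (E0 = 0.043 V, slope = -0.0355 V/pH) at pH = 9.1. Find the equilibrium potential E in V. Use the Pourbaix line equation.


Apply the Pourbaix line equation: E = E0 + slope*pH
E = 0.043 + (-0.0355)*9.1 = 0.043 + (-0.32305) = -0.28005 V
Rounded to 3 decimal places: E = -0.280 V

-0.280 V


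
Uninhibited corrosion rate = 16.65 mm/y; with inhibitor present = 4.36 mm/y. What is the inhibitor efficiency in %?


Apply the inhibitor-efficiency definition: IE = (CR_blank − CR_inh)/CR_blank × 100
IE = (16.65 − 4.36) / 16.65 × 100
IE = 12.29 / 16.65 × 100 = 73.8 %

73.8 %


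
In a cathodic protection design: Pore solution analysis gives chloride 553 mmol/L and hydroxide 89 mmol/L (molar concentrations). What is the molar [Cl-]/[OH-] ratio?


Threshold parameter = [Cl-] / [OH-] (molar basis; both in mmol/L, so units cancel)
Ratio = 553 / 89 = 6.21

6.21


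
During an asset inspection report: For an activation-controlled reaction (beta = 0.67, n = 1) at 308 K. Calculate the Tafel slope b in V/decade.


Apply the Tafel slope relation: b = 2.303*R*T/(beta*n*F)
Numerator: 2.303 * 8.314 * 308 = 5897.32
Denominator: 0.67 * 1 * 96485 = 64644.95
b = 5897.32 / 64644.95 = 0.091 V/decade

0.091 V/decade


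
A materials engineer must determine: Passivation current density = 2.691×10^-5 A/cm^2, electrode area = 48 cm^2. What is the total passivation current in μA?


I = i_pass * A, then convert A → μA (×10^6)
I = 2.691×10^-5 * 48 * 10^6 = 1291.68 μA

1291.68 μA


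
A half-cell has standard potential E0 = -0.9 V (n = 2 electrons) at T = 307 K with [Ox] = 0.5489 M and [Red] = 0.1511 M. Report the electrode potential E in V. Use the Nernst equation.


Apply the Nernst equation: E = E0 + (RT/nF)*ln([Ox]/[Red])
Step 1: RT/nF = 8.314*307/(2*96485) = 0.01322692 V
Step 2: [Ox]/[Red] = 0.5489/0.1511 = 3.632694
Step 3: ln(3.632694) = 1.289975
Step 4: correction = 0.01322692 * 1.289975 = 0.017 V
E = -0.9 + 0.017 = -0.883 V

-0.883 V


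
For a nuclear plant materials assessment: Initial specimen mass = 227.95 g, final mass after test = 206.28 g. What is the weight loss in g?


Weight loss = initial − final
WL = 227.95 − 206.28 = 21.67 g

21.67 g


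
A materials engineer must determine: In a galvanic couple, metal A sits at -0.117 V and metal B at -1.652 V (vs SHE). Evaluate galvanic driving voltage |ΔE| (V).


Driving voltage is the absolute potential difference.
|ΔE| = |-0.117 − (-1.652)| = 1.535 V

1.535 V


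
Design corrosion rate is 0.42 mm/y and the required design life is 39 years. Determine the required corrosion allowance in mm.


Corrosion allowance = CR × design life
CA = 0.42 * 39 = 16.38 mm

16.38 mm


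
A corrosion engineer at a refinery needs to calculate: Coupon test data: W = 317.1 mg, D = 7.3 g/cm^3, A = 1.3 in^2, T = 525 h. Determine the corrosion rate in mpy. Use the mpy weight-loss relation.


Apply the mpy weight-loss relation: CR = 534 * W / (D * A * T)
Numerator: 534 * 317.1 = 169331.4
Denominator: 7.3 * 1.3 * 525 = 4982.25
CR = 169331.4 / 4982.25 = 33.987 mpy

33.987 mpy


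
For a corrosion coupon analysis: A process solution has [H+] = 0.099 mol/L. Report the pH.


pH = −log10[H+]
pH = −log10(0.099) = 1.0

1.0


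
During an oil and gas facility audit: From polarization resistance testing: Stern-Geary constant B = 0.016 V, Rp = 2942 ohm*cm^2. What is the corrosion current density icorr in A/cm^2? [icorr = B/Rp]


Apply the Stern-Geary relation: icorr = B / Rp
icorr = 0.016 / 2942 = 5.438×10^-6 A/cm^2

5.438×10^-6 A/cm^2


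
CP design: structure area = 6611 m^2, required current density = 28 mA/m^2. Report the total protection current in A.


I = area * current density, then convert mA → A (÷1000)
I = 6611 * 28 / 1000 = 185.11 A

185.11 A


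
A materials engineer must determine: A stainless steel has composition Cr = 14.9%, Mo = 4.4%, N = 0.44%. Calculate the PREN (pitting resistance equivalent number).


Apply the PREN formula: PREN = Cr + 3.3*Mo + 16*N
PREN = 14.9 + 3.3*4.4 + 16*0.44
PREN = 14.9 + 14.52 + 7.04 = 36.46

36.46


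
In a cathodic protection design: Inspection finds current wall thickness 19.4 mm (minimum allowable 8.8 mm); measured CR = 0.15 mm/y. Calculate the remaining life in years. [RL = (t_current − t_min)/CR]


Apply the remaining-life relation: RL = (t_current − t_min) / CR
RL = (19.4 − 8.8) / 0.15 = 10.6 / 0.15 = 70.7 years

70.7 years


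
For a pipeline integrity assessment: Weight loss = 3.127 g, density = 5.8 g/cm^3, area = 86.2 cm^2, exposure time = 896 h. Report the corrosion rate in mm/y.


Apply the mm/y weight-loss relation: CR = 87600 * W / (D * A * T)
Numerator: 87600 * 3.127 = 273925.2
Denominator: 5.8 * 86.2 * 896 = 447964.16
CR = 273925.2 / 447964.16 = 0.611489 mm/y

0.611489 mm/y


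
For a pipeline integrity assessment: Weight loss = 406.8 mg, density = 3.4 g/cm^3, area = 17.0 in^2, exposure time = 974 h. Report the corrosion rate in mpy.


Apply the mpy weight-loss relation: CR = 534 * W / (D * A * T)
Numerator: 534 * 406.8 = 217231.2
Denominator: 3.4 * 17.0 * 974 = 56297.2
CR = 217231.2 / 56297.2 = 3.859 mpy

3.859 mpy


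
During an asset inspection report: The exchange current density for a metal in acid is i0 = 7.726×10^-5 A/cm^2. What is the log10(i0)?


i0 = 7.726×10^-5 A/cm^2
log10(i0) = -4.112

-4.112


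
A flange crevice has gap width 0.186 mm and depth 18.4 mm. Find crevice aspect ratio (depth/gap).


Aspect ratio = depth / gap
Ratio = 18.4 / 0.186 = 98.9

98.9


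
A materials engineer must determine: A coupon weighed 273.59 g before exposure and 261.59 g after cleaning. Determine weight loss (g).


Weight loss = initial − final
WL = 273.59 − 261.59 = 12.0 g

12.0 g


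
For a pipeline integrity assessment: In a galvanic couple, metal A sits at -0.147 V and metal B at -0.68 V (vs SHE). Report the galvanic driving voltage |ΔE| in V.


Driving voltage is the absolute potential difference.
|ΔE| = |-0.147 − (-0.68)| = 0.533 V

0.533 V


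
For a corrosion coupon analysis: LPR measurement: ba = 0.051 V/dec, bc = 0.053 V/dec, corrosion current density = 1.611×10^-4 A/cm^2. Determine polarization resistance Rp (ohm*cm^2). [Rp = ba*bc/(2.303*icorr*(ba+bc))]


Apply the Stern-Geary equation: Rp = ba*bc / (2.303*icorr*(ba+bc))
ba*bc = 0.051*0.053 = 0.002703
ba+bc = 0.104; 2.303*icorr*(ba+bc) = 2.303*1.611×10^-4*0.104 = 3.8585383×10^-5
Rp = 0.002703 / 3.8585383×10^-5 = 70.1 ohm*cm^2

70.1 ohm*cm^2


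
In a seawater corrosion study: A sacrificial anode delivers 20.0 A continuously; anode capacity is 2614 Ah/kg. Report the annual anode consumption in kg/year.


Annual consumption = current * hours per year / capacity
Rate = 20.0 * 8760 / 2614 = 67.0 kg/year

67.0 kg/year


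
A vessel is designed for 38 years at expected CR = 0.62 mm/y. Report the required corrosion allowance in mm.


Corrosion allowance = CR × design life
CA = 0.62 * 38 = 23.56 mm

23.56 mm


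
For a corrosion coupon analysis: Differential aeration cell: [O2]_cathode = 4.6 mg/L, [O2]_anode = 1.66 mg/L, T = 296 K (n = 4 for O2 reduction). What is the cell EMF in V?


Apply the Nernst concentration-cell relation: E = (RT/nF)*ln(C_cathode/C_anode)
RT/nF = 8.314*296/(4*96485) = 0.00637649 V
ln(4.6/1.66) = 1.01924
E = 0.00637649 * 1.01924 = 0.0065 V

0.0065 V


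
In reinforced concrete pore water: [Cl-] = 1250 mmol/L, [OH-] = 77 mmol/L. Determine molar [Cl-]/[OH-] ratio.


Threshold parameter = [Cl-] / [OH-] (molar basis; both in mmol/L, so units cancel)
Ratio = 1250 / 77 = 16.23

16.23


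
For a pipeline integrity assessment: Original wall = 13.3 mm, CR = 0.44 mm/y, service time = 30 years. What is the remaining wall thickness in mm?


Remaining wall = original − CR × time
t = 13.3 − 0.44*30 = 13.3 − 13.2 = 0.1 mm

0.1 mm


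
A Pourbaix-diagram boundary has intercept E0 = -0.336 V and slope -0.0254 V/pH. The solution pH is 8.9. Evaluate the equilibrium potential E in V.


Apply the Pourbaix line equation: E = E0 + slope*pH
E = -0.336 + (-0.0254)*8.9 = -0.336 + (-0.22606) = -0.56206 V
Rounded to 4 decimal places: E = -0.5621 V

-0.5621 V


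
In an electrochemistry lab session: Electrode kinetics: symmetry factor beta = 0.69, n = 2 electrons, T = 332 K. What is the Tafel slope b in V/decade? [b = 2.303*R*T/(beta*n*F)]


Apply the Tafel slope relation: b = 2.303*R*T/(beta*n*F)
Numerator: 2.303 * 8.314 * 332 = 6356.85
Denominator: 0.69 * 2 * 96485 = 133149.3
b = 6356.85 / 133149.3 = 0.048 V/decade

0.048 V/decade


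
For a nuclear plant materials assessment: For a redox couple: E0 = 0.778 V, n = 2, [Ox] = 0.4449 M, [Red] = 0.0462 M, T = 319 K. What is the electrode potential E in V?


Apply the Nernst equation: E = E0 + (RT/nF)*ln([Ox]/[Red])
Step 1: RT/nF = 8.314*319/(2*96485) = 0.01374393 V
Step 2: [Ox]/[Red] = 0.4449/0.0462 = 9.62987
Step 3: ln(9.62987) = 2.26487
Step 4: correction = 0.01374393 * 2.26487 = 0.0311 V
E = 0.778 + 0.0311 = 0.8091 V

0.8091 V
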